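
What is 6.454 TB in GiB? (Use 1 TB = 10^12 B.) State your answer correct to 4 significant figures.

6011 GiB

1 TB = 931.323 gibibytes.
Then 6.454 × 931.323 ≈ 6011 GiB.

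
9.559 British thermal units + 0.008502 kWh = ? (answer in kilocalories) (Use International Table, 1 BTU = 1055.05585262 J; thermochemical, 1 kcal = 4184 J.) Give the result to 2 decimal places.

9.73 kilocalories

9.559 BTU = 2.41044 kcal and 0.008502 kWh = 7.31530 kcal.
2.41044 + 7.31530 ≈ 9.73 kcal.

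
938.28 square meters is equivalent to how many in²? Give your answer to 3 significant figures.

1 square meter = 1550.00 in².
Then 938.28 × 1550.00 ≈ 1.45 × 10^6 in².

1.45 × 10^6 in²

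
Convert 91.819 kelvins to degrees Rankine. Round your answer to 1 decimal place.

°R = K × 9/5.
Applying the formula gives 165.3 °R.

165.3 °R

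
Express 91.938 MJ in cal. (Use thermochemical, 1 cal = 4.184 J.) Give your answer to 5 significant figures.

2.1974e+7 cal

1 MJ = 239006 cal.
91.938 × 239006 ≈ 2.1974e+7 cal.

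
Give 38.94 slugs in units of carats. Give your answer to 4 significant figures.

2.841e+6 ct

1 slug = 72969.5 carats.
Then 38.94 × 72969.5 ≈ 2.841e+6 ct.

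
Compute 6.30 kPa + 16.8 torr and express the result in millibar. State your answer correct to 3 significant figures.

6.30 kPa = 63.0000 mbar and 16.8 torr = 22.3982 mbar.
63.0000 + 22.3982 ≈ 85.4 mbar.

85.4 millibar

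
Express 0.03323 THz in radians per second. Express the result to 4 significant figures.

2.088 × 10^11 rad/s

1 THz = 6.28319 × 10^12 rad/s.
Then 0.03323 × 6.28319 × 10^12 ≈ 2.088 × 10^11 rad/s.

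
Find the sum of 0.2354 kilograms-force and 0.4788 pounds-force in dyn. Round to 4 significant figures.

0.2354 kgf = 230849 dyn and 0.4788 lbf = 212981 dyn.
230849 + 212981 ≈ 443800 dyn.

443800 dyn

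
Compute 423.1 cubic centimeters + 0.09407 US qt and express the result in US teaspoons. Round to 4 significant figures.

103.9 US tsp

423.1 cm³ = 85.8403 US tsp and 0.09407 US qt = 18.0614 US tsp.
85.8403 + 18.0614 ≈ 103.9 US tsp.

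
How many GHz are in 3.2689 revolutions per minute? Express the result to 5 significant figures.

5.4482 × 10^-11 GHz

1 revolution per minute = 1.66667 × 10^-11 gigahertz.
So 3.2689 × 1.66667 × 10^-11 ≈ 5.4482 × 10^-11 GHz.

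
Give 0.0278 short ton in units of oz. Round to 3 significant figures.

890 ounces

1 short ton = 32000.0 oz.
0.0278 × 32000.0 ≈ 890 oz.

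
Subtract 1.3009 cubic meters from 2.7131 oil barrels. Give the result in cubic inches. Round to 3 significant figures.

2.7131 bbl = 26322.5 in³ and 1.3009 m³ = 79385.8 in³.
26322.5 − 79385.8 ≈ -53100 in³.

-53100 in³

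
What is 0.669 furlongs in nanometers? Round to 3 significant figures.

1 furlong = 2.01168 × 10^11 nanometers.
So 0.669 × 2.01168 × 10^11 ≈ 1.35 × 10^11 nm.

1.35 × 10^11 nm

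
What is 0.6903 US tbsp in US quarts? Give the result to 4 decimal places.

1 US tablespoon = 0.0156250 US qt.
So 0.6903 × 0.0156250 ≈ 0.0108 US qt.

0.0108 US qt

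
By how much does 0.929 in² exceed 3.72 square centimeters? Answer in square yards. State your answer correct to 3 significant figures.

0.000272 yd²

0.929 in² = 0.000716821 yd² and 3.72 cm² = 0.000444908 yd².
0.000716821 − 0.000444908 ≈ 0.000272 yd².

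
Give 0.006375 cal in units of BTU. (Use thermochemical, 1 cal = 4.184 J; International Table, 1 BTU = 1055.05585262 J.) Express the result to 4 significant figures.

2.528e-5 British thermal units

1 cal = 0.00396567 BTU.
Then 0.006375 × 0.00396567 ≈ 2.528e-5 BTU.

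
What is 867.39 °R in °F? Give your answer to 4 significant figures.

407.7 °F

°R = °F + 459.67.
Applying the formula gives 407.7 °F.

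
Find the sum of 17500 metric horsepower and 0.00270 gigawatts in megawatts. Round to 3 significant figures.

15.6 MW

17500 PS = 12.8712 MW and 0.00270 GW = 2.70000 MW.
12.8712 + 2.70000 ≈ 15.6 MW.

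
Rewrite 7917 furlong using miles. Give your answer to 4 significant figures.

1 furlong = 0.125000 mi.
Then 7917 × 0.125000 ≈ 989.6 mi.

989.6 mi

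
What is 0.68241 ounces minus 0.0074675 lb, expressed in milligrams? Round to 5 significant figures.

15959 mg

0.68241 oz = 19346.0 mg and 0.0074675 lb = 3387.20 mg.
19346.0 − 3387.20 ≈ 15959 mg.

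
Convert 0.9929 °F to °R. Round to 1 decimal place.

460.7 degrees Rankine

°R = °F + 459.67.
Applying the formula gives 460.7 °R.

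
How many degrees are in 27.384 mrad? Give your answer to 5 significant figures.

1.5690 degrees

1 mrad = 0.0572958 °.
27.384 × 0.0572958 ≈ 1.5690 °.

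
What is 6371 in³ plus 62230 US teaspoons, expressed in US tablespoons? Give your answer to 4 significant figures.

6371 in³ = 7060.50 US tbsp and 62230 US tsp = 20743.3 US tbsp.
7060.50 + 20743.3 ≈ 27800 US tbsp.

27800 US tbsp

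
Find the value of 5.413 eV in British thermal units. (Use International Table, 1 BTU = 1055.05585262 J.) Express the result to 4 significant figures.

1 eV = 1.51857 × 10^-22 British thermal units.
5.413 × 1.51857 × 10^-22 ≈ 8.220 × 10^-22 BTU.

8.220 × 10^-22 BTU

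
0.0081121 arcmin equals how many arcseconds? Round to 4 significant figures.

1 arcmin = 60.0000 arcseconds.
Then 0.0081121 × 60.0000 ≈ 0.4867 arcsec.

0.4867 arcseconds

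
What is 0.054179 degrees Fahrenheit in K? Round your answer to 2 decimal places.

K = (°F + 459.67) × 5/9.
Applying the formula gives 255.40 K.

255.40 K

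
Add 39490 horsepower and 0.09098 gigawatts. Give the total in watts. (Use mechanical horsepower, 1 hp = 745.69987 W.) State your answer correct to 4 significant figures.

1.204 × 10^8 W

39490 hp = 2.94477 × 10^7 W and 0.09098 GW = 9.09800 × 10^7 W.
2.94477 × 10^7 + 9.09800 × 10^7 ≈ 1.204 × 10^8 W.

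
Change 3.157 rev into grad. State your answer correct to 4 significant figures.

1263 grad

1 rev = 400.000 gradians.
So 3.157 × 400.000 ≈ 1263 grad.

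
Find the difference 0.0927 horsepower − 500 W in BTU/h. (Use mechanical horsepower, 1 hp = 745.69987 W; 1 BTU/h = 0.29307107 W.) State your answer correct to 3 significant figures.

0.0927 hp = 235.869 BTU/h and 500 W = 1706.07 BTU/h.
235.869 − 1706.07 ≈ -1470 BTU/h.

-1470 BTU per hour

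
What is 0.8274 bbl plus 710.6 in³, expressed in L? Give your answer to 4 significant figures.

143.2 liters

0.8274 bbl = 131.546 L and 710.6 in³ = 11.6446 L.
131.546 + 11.6446 ≈ 143.2 L.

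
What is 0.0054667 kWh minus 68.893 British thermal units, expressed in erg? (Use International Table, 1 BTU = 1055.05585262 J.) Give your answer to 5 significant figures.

0.0054667 kWh = 1.96801e+11 erg and 68.893 BTU = 7.26860e+11 erg.
1.96801e+11 − 7.26860e+11 ≈ -5.3006e+11 erg.

-5.3006e+11 erg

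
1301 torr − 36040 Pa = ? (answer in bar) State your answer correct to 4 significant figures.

1.374 bar

1301 torr = 1.73452 bar and 36040 Pa = 0.360400 bar.
1.73452 − 0.360400 ≈ 1.374 bar.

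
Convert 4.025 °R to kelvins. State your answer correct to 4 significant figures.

°R = K × 9/5.
Applying the formula gives 2.236 K.

2.236 K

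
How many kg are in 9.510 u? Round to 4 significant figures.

1 u = 1.66054 × 10^-27 kg.
9.510 × 1.66054 × 10^-27 ≈ 1.579 × 10^-26 kg.

1.579 × 10^-26 kilograms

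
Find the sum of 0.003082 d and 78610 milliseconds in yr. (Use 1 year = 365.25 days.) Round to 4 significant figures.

0.003082 d = 8.43806 × 10^-6 yr and 78610 ms = 2.49100 × 10^-6 yr.
8.43806 × 10^-6 + 2.49100 × 10^-6 ≈ 1.093 × 10^-5 yr.

1.093 × 10^-5 years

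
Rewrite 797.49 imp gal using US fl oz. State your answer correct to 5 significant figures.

122590 US fl oz

1 imperial gallon = 153.722 US fluid ounces.
Then 797.49 × 153.722 ≈ 122590 US fl oz.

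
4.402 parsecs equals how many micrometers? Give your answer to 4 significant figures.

1.358e+23 micrometers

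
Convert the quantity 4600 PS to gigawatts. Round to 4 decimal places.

1 PS = 7.35499 × 10^-7 GW.
Then 4600 × 7.35499 × 10^-7 ≈ 0.0034 GW.

0.0034 gigawatts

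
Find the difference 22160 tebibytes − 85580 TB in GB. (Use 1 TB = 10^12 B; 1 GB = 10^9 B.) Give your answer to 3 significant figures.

-6.12e+7 GB

22160 TiB = 2.43652e+7 GB and 85580 TB = 8.55800e+7 GB.
2.43652e+7 − 8.55800e+7 ≈ -6.12e+7 GB.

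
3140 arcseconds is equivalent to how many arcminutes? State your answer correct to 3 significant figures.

1 arcsecond = 0.0166667 arcmin.
Then 3140 × 0.0166667 ≈ 52.3 arcmin.

52.3 arcminutes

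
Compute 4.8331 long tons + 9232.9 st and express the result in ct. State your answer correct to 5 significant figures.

3.1771e+8 ct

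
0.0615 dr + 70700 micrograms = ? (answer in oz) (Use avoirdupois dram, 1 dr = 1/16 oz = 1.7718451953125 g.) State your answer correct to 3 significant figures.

0.00634 oz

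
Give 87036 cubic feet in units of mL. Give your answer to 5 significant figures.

1 ft³ = 28316.8 mL.
So 87036 × 28316.8 ≈ 2.4646 × 10^9 mL.

2.4646 × 10^9 mL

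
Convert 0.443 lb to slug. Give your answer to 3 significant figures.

0.0138 slugs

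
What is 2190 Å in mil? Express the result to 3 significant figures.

0.00862 mils

1 angstrom = 3.93701 × 10^-6 mil.
So 2190 × 3.93701 × 10^-6 ≈ 0.00862 mil.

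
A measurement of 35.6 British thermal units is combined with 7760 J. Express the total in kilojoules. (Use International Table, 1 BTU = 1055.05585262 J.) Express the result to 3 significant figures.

45.3 kJ

35.6 BTU = 37.5600 kJ and 7760 J = 7.76000 kJ.
37.5600 + 7.76000 ≈ 45.3 kJ.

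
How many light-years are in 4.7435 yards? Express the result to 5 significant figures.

4.5847e-16 ly

1 yard = 9.66522e-17 light-years.
So 4.7435 × 9.66522e-17 ≈ 4.5847e-16 ly.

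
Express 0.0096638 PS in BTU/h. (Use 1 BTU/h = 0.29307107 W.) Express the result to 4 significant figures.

24.25 BTU per hour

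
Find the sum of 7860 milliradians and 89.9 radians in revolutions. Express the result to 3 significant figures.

7860 mrad = 1.25096 rev and 89.9 rad = 14.3080 rev.
1.25096 + 14.3080 ≈ 15.6 rev.

15.6 rev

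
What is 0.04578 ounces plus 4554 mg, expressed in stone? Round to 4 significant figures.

0.0009215 stone

0.04578 oz = 0.000204375 st and 4554 mg = 0.000717132 st.
0.000204375 + 0.000717132 ≈ 0.0009215 st.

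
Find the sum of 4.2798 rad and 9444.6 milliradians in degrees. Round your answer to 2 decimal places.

786.35 °

4.2798 rad = 245.214 ° and 9444.6 mrad = 541.136 °.
245.214 + 541.136 ≈ 786.35 °.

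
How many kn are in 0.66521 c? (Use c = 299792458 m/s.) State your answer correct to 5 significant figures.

3.8765e+8 knots

1 c = 5.82750e+8 kn.
Then 0.66521 × 5.82750e+8 ≈ 3.8765e+8 kn.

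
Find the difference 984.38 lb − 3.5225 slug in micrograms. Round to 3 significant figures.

984.38 lb = 4.46507 × 10^11 μg and 3.5225 slug = 5.14070 × 10^10 μg.
4.46507 × 10^11 − 5.14070 × 10^10 ≈ 3.95 × 10^11 μg.

3.95 × 10^11 μg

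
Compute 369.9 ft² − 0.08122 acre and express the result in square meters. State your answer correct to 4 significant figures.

369.9 ft² = 34.3648 m² and 0.08122 acre = 328.686 m².
34.3648 − 328.686 ≈ -294.3 m².

-294.3 m²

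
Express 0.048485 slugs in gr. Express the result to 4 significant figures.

10920 gr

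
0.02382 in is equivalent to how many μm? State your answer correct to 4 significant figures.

1 inch = 25400.0 μm.
Then 0.02382 × 25400.0 ≈ 605.0 μm.

605.0 μm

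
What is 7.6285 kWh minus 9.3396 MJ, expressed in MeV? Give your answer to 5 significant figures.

1.1311e+20 megaelectronvolts

7.6285 kWh = 1.71408e+20 MeV and 9.3396 MJ = 5.82932e+19 MeV.
1.71408e+20 − 5.82932e+19 ≈ 1.1311e+20 MeV.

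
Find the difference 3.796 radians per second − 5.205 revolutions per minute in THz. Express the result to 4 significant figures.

5.174 × 10^-13 terahertz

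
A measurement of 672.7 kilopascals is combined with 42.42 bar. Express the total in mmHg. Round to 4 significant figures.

672.7 kPa = 5045.66 mmHg and 42.42 bar = 31817.6 mmHg.
5045.66 + 31817.6 ≈ 36860 mmHg.

36860 mmHg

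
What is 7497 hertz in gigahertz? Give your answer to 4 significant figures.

1 hertz = 1.00000 × 10^-9 GHz.
Then 7497 × 1.00000 × 10^-9 ≈ 7.497 × 10^-6 GHz.

7.497 × 10^-6 GHz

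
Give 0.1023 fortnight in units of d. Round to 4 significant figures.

1 fortnight = 14.0000 days.
Then 0.1023 × 14.0000 ≈ 1.432 d.

1.432 d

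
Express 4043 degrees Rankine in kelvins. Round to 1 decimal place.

°R = K × 9/5.
Applying the formula gives 2246.1 K.

2246.1 K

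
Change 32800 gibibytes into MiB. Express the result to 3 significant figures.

1 gibibyte = 1024.00 MiB.
Thus 32800 × 1024.00 ≈ 3.36e+7 MiB.

3.36e+7 mebibytes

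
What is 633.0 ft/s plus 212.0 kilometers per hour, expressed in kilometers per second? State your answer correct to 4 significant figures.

0.2518 km/s

633.0 ft/s = 0.192938 km/s and 212.0 km/h = 0.0588889 km/s.
0.192938 + 0.0588889 ≈ 0.2518 km/s.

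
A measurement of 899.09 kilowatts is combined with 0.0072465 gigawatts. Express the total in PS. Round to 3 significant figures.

11100 metric horsepower

899.09 kW = 1222.42 PS and 0.0072465 GW = 9852.50 PS.
1222.42 + 9852.50 ≈ 11100 PS.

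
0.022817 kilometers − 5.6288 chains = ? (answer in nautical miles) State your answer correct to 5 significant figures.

0.022817 km = 0.0123202 nmi and 5.6288 chain = 0.0611412 nmi.
0.0123202 − 0.0611412 ≈ -0.048821 nmi.

-0.048821 nautical miles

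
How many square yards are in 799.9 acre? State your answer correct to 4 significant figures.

3.872 × 10^6 square yards

1 acre = 4840.00 yd².
799.9 × 4840.00 ≈ 3.872 × 10^6 yd².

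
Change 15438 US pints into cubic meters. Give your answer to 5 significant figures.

1 US pint = 0.000473176 m³.
15438 × 0.000473176 ≈ 7.3049 m³.

7.3049 cubic meters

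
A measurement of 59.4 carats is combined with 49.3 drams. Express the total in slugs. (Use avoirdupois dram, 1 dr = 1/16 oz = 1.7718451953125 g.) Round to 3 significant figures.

59.4 ct = 0.000814039 slug and 49.3 dr = 0.00598551 slug.
0.000814039 + 0.00598551 ≈ 0.00680 slug.

0.00680 slug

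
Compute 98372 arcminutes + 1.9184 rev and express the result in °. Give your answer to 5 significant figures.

2330.2 °

98372 arcmin = 1639.53 ° and 1.9184 rev = 690.624 °.
1639.53 + 690.624 ≈ 2330.2 °.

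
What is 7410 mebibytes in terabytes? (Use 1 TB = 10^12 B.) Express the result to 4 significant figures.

1 mebibyte = 1.04858 × 10^-6 TB.
So 7410 × 1.04858 × 10^-6 ≈ 0.007770 TB.

0.007770 TB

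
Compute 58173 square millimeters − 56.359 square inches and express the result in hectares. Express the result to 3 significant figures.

2.18 × 10^-6 hectares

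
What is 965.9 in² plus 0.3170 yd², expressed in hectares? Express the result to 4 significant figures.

965.9 in² = 6.23160 × 10^-5 ha and 0.3170 yd² = 2.65052 × 10^-5 ha.
6.23160 × 10^-5 + 2.65052 × 10^-5 ≈ 8.882 × 10^-5 ha.

8.882 × 10^-5 ha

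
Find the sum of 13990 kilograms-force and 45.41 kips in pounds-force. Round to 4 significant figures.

76250 lbf

13990 kgf = 30842.7 lbf and 45.41 kip = 45410.0 lbf.
30842.7 + 45410.0 ≈ 76250 lbf.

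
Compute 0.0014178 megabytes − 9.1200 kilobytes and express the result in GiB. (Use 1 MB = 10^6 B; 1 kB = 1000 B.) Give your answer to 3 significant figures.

0.0014178 MB = 1.32043e-6 GiB and 9.1200 kB = 8.49366e-6 GiB.
1.32043e-6 − 8.49366e-6 ≈ -7.17e-6 GiB.

-7.17e-6 GiB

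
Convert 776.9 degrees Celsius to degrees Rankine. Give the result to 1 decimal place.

°R = (°C + 273.15) × 9/5.
Applying the formula gives 1890.1 °R.

1890.1 degrees Rankine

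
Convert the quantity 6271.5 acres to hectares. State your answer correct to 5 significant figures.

2538.0 ha

1 acre = 0.404686 ha.
So 6271.5 × 0.404686 ≈ 2538.0 ha.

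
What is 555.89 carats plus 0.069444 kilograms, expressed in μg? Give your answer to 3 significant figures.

555.89 ct = 1.11178 × 10^8 μg and 0.069444 kg = 6.94440 × 10^7 μg.
1.11178 × 10^8 + 6.94440 × 10^7 ≈ 1.81 × 10^8 μg.

1.81 × 10^8 μg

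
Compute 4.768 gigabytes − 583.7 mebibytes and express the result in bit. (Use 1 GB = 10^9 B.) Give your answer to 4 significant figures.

3.325e+10 bits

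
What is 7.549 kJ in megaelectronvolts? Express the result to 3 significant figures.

4.71 × 10^16 MeV

1 kilojoule = 6.24151 × 10^15 MeV.
Then 7.549 × 6.24151 × 10^15 ≈ 4.71 × 10^16 MeV.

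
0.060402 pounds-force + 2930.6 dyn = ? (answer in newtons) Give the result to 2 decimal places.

0.30 N

0.060402 lbf = 0.268681 N and 2930.6 dyn = 0.0293060 N.
0.268681 + 0.0293060 ≈ 0.30 N.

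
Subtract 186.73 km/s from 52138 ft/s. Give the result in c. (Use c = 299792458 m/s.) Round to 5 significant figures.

-0.00056986 c

52138 ft/s = 5.30089 × 10^-5 c and 186.73 km/s = 0.000622864 c.
5.30089 × 10^-5 − 0.000622864 ≈ -0.00056986 c.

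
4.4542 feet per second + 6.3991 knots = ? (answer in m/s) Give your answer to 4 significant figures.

4.650 m/s

4.4542 ft/s = 1.35764 m/s and 6.3991 kn = 3.29198 m/s.
1.35764 + 3.29198 ≈ 4.650 m/s.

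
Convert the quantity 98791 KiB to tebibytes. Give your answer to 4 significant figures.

1 KiB = 9.31323e-10 TiB.
98791 × 9.31323e-10 ≈ 9.201e-5 TiB.

9.201e-5 TiB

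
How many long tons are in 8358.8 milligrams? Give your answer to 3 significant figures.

8.23e-6 long tons

1 mg = 9.84207e-10 long tons.
Then 8358.8 × 9.84207e-10 ≈ 8.23e-6 long ton.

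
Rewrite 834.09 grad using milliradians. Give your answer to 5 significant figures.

1 grad = 15.7080 mrad.
So 834.09 × 15.7080 ≈ 13102 mrad.

13102 milliradians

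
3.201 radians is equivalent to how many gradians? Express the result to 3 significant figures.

204 grad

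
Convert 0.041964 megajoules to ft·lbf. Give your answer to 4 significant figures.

30950 ft·lbf

1 MJ = 737562 ft·lbf.
So 0.041964 × 737562 ≈ 30950 ft·lbf.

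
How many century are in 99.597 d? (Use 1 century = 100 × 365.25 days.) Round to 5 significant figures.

1 day = 2.73785 × 10^-5 century.
Then 99.597 × 2.73785 × 10^-5 ≈ 0.0027268 century.

0.0027268 century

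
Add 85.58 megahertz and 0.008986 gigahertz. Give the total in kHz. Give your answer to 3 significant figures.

85.58 MHz = 85580.0 kHz and 0.008986 GHz = 8986.00 kHz.
85580.0 + 8986.00 ≈ 94600 kHz.

94600 kHz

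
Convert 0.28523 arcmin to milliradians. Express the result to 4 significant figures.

1 arcminute = 0.290888 mrad.
0.28523 × 0.290888 ≈ 0.08297 mrad.

0.08297 mrad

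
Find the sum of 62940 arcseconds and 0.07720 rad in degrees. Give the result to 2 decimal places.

62940 arcsec = 17.4833 ° and 0.07720 rad = 4.42323 °.
17.4833 + 4.42323 ≈ 21.91 °.

21.91 degrees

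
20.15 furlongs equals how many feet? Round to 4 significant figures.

1 furlong = 660.000 feet.
Thus 20.15 × 660.000 ≈ 13300 ft.

13300 feet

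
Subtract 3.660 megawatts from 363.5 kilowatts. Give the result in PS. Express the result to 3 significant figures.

-4480 PS

363.5 kW = 494.222 PS and 3.660 MW = 4976.22 PS.
494.222 − 4976.22 ≈ -4480 PS.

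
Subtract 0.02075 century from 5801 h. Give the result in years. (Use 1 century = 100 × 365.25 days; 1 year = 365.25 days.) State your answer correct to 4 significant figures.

5801 h = 0.661761 yr and 0.02075 century = 2.07500 yr.
0.661761 − 2.07500 ≈ -1.413 yr.

-1.413 years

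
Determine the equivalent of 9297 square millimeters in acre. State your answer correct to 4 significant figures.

2.297e-6 acres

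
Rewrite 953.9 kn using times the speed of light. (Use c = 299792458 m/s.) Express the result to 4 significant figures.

1.637 × 10^-6 times the speed of light

1 knot = 1.71600 × 10^-9 times the speed of light.
Then 953.9 × 1.71600 × 10^-9 ≈ 1.637 × 10^-6 c.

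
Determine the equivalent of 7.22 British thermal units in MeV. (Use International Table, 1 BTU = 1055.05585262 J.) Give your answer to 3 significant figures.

4.75 × 10^16 megaelectronvolts

1 BTU = 6.58514 × 10^15 MeV.
Thus 7.22 × 6.58514 × 10^15 ≈ 4.75 × 10^16 MeV.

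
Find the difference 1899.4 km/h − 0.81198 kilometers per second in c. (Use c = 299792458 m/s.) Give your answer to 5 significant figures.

-9.4855 × 10^-7 times the speed of light

1899.4 km/h = 1.75992 × 10^-6 c and 0.81198 km/s = 2.70847 × 10^-6 c.
1.75992 × 10^-6 − 2.70847 × 10^-6 ≈ -9.4855 × 10^-7 c.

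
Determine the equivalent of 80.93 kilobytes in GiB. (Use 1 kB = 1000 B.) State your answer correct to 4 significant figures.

7.537 × 10^-5 GiB

1 kilobyte = 9.31323 × 10^-7 GiB.
80.93 × 9.31323 × 10^-7 ≈ 7.537 × 10^-5 GiB.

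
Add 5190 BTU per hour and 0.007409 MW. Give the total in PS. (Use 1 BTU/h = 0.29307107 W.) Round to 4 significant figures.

12.14 PS

5190 BTU/h = 2.06804 PS and 0.007409 MW = 10.0734 PS.
2.06804 + 10.0734 ≈ 12.14 PS.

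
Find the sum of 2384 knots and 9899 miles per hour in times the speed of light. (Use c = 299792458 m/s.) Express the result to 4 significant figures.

1.885 × 10^-5 times the speed of light

2384 kn = 4.09095 × 10^-6 c and 9899 mph = 1.47610 × 10^-5 c.
4.09095 × 10^-6 + 1.47610 × 10^-5 ≈ 1.885 × 10^-5 c.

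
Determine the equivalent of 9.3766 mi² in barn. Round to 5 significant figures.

2.4285e+35 barn

1 mi² = 2.58999e+34 barns.
9.3766 × 2.58999e+34 ≈ 2.4285e+35 barn.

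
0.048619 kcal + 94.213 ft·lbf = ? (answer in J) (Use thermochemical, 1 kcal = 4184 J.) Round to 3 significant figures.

0.048619 kcal = 203.422 J and 94.213 ft·lbf = 127.736 J.
203.422 + 127.736 ≈ 331 J.

331 joules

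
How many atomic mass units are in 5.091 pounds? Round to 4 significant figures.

1.391e+27 u

1 lb = 2.73160e+26 atomic mass units.
So 5.091 × 2.73160e+26 ≈ 1.391e+27 u.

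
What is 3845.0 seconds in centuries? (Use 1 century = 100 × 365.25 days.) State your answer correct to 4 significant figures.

1 second = 3.16881 × 10^-10 centuries.
Then 3845.0 × 3.16881 × 10^-10 ≈ 1.218 × 10^-6 century.

1.218 × 10^-6 century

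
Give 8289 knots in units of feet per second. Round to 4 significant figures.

13990 ft/s

1 knot = 1.68781 ft/s.
Then 8289 × 1.68781 ≈ 13990 ft/s.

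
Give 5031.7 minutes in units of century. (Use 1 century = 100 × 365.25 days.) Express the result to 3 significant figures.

1 min = 1.90129 × 10^-8 century.
Thus 5031.7 × 1.90129 × 10^-8 ≈ 9.57 × 10^-5 century.

9.57 × 10^-5 century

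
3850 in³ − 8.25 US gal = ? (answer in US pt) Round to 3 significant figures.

67.3 US pt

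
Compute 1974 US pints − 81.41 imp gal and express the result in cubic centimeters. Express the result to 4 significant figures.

564000 cm³

1974 US pt = 934050 cm³ and 81.41 imp gal = 370097 cm³.
934050 − 370097 ≈ 564000 cm³.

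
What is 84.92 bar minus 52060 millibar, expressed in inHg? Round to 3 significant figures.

970 inHg

84.92 bar = 2507.69 inHg and 52060 mbar = 1537.33 inHg.
2507.69 − 1537.33 ≈ 970 inHg.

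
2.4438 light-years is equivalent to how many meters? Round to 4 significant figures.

2.312e+16 m

1 light-year = 9.46073e+15 m.
Thus 2.4438 × 9.46073e+15 ≈ 2.312e+16 m.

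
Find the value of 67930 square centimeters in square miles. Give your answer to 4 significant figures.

2.623e-6 mi²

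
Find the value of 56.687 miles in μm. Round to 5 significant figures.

9.1229 × 10^10 μm

1 mi = 1.60934 × 10^9 μm.
56.687 × 1.60934 × 10^9 ≈ 9.1229 × 10^10 μm.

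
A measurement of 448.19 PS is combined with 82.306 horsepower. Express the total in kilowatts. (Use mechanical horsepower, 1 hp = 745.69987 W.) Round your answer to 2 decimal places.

391.02 kW

448.19 PS = 329.643 kW and 82.306 hp = 61.3756 kW.
329.643 + 61.3756 ≈ 391.02 kW.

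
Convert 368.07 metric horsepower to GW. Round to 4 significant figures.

0.0002707 GW

1 metric horsepower = 7.35499e-7 gigawatts.
Thus 368.07 × 7.35499e-7 ≈ 0.0002707 GW.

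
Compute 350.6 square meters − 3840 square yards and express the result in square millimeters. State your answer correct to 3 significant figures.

-2.86e+9 mm²

350.6 m² = 3.50600e+8 mm² and 3840 yd² = 3.21073e+9 mm².
3.50600e+8 − 3.21073e+9 ≈ -2.86e+9 mm².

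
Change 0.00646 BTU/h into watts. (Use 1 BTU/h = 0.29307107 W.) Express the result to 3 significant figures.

1 BTU/h = 0.293071 W.
Then 0.00646 × 0.293071 ≈ 0.00189 W.

0.00189 watts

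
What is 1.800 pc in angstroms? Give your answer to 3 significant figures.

5.55e+26 Å

1 parsec = 3.08568e+26 angstroms.
Then 1.800 × 3.08568e+26 ≈ 5.55e+26 Å.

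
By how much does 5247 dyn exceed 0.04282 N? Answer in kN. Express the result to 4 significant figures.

5247 dyn = 5.24700 × 10^-5 kN and 0.04282 N = 4.28200 × 10^-5 kN.
5.24700 × 10^-5 − 4.28200 × 10^-5 ≈ 9.650 × 10^-6 kN.

9.650 × 10^-6 kilonewtons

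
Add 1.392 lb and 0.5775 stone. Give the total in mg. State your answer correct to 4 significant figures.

4.299 × 10^6 mg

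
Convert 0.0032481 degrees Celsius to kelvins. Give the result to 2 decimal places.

K = °C + 273.15.
Applying the formula gives 273.15 K.

273.15 kelvins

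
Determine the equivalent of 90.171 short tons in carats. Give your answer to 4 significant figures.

4.090 × 10^8 ct

1 short ton = 4.53592 × 10^6 carats.
Thus 90.171 × 4.53592 × 10^6 ≈ 4.090 × 10^8 ct.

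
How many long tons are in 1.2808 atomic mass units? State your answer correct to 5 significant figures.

1 atomic mass unit = 1.63431e-30 long ton.
1.2808 × 1.63431e-30 ≈ 2.0932e-30 long ton.

2.0932e-30 long ton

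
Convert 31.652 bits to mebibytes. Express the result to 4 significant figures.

1 bit = 1.19209e-7 mebibytes.
Then 31.652 × 1.19209e-7 ≈ 3.773e-6 MiB.

3.773e-6 MiB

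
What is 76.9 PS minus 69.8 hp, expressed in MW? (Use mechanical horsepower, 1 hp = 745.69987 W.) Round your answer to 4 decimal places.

0.0045 megawatts

76.9 PS = 0.0565599 MW and 69.8 hp = 0.0520499 MW.
0.0565599 − 0.0520499 ≈ 0.0045 MW.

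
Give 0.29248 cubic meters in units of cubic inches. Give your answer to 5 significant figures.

17848 in³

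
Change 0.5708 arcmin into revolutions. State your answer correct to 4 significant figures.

1 arcmin = 4.62963 × 10^-5 rev.
Then 0.5708 × 4.62963 × 10^-5 ≈ 2.643 × 10^-5 rev.

2.643 × 10^-5 rev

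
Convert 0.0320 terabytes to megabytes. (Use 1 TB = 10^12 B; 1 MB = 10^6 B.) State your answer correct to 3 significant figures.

1 TB = 1.00000e+6 megabytes.
0.0320 × 1.00000e+6 ≈ 32000 MB.

32000 megabytes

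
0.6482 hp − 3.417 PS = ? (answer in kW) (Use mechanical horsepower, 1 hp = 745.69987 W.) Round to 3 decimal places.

0.6482 hp = 0.483363 kW and 3.417 PS = 2.51320 kW.
0.483363 − 2.51320 ≈ -2.030 kW.

-2.030 kilowatts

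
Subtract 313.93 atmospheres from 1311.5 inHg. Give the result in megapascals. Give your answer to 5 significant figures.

-27.368 MPa

1311.5 inHg = 4.44125 MPa and 313.93 atm = 31.8090 MPa.
4.44125 − 31.8090 ≈ -27.368 MPa.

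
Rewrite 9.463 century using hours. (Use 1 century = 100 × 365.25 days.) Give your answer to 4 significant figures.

1 century = 876600 h.
Thus 9.463 × 876600 ≈ 8.295 × 10^6 h.

8.295 × 10^6 h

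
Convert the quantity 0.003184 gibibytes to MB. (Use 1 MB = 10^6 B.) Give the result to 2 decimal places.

1 GiB = 1073.74 megabytes.
Thus 0.003184 × 1073.74 ≈ 3.42 MB.

3.42 MB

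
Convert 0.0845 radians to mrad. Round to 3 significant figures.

1 radian = 1000.00 mrad.
Thus 0.0845 × 1000.00 ≈ 84.5 mrad.

84.5 mrad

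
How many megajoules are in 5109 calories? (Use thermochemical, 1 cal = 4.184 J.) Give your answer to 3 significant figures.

1 cal = 4.18400e-6 MJ.
Then 5109 × 4.18400e-6 ≈ 0.0214 MJ.

0.0214 MJ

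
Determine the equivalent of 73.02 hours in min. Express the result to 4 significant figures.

1 hour = 60.0000 min.
73.02 × 60.0000 ≈ 4381 min.

4381 min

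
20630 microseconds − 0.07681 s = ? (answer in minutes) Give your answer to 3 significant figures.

-0.000936 minutes

20630 μs = 0.000343833 min and 0.07681 s = 0.00128017 min.
0.000343833 − 0.00128017 ≈ -0.000936 min.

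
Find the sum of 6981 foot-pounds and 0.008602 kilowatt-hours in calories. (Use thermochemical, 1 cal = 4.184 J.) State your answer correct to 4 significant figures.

6981 ft·lbf = 2262.18 cal and 0.008602 kWh = 7401.34 cal.
2262.18 + 7401.34 ≈ 9664 cal.

9664 calories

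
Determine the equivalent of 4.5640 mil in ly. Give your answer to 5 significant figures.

1 mil = 2.68478e-21 ly.
So 4.5640 × 2.68478e-21 ≈ 1.2253e-20 ly.

1.2253e-20 light-years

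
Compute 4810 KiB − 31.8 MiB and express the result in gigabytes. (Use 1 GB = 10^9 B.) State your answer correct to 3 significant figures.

4810 KiB = 0.00492544 GB and 31.8 MiB = 0.0333447 GB.
0.00492544 − 0.0333447 ≈ -0.0284 GB.

-0.0284 gigabytes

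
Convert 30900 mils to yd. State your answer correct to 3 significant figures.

1 mil = 2.77778 × 10^-5 yards.
Thus 30900 × 2.77778 × 10^-5 ≈ 0.858 yd.

0.858 yd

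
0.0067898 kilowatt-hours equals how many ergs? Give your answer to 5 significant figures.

2.4443e+11 erg

1 kilowatt-hour = 3.60000e+13 erg.
So 0.0067898 × 3.60000e+13 ≈ 2.4443e+11 erg.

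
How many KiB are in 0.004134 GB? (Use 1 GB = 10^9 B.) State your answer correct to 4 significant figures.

4037 KiB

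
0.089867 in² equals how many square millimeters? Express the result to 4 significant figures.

1 square inch = 645.160 mm².
0.089867 × 645.160 ≈ 57.98 mm².

57.98 mm²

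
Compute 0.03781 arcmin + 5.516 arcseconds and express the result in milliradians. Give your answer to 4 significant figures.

0.03774 mrad

0.03781 arcmin = 0.0109985 mrad and 5.516 arcsec = 0.0267423 mrad.
0.0109985 + 0.0267423 ≈ 0.03774 mrad.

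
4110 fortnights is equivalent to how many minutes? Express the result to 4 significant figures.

8.286e+7 minutes

1 fortnight = 20160.0 min.
Then 4110 × 20160.0 ≈ 8.286e+7 min.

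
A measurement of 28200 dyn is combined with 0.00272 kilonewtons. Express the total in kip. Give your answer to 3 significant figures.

0.000675 kip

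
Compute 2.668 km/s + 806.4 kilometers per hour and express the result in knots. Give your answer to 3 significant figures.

2.668 km/s = 5186.18 kn and 806.4 km/h = 435.421 kn.
5186.18 + 435.421 ≈ 5620 kn.

5620 kn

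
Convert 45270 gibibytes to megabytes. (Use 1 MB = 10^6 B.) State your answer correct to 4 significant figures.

4.861e+7 MB

1 gibibyte = 1073.74 megabytes.
Then 45270 × 1073.74 ≈ 4.861e+7 MB.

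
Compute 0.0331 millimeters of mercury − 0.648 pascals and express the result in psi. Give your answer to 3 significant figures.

0.000546 psi

0.0331 mmHg = 0.000640047 psi and 0.648 Pa = 9.39845 × 10^-5 psi.
0.000640047 − 9.39845 × 10^-5 ≈ 0.000546 psi.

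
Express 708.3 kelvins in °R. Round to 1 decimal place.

°R = K × 9/5.
Applying the formula gives 1274.9 °R.

1274.9 °R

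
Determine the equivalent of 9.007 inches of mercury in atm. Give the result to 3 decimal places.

0.301 atmospheres

1 inch of mercury = 0.0334211 atm.
So 9.007 × 0.0334211 ≈ 0.301 atm.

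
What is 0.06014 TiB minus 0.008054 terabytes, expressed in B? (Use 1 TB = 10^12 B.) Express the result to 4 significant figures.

5.807e+10 bytes

0.06014 TiB = 6.61246e+10 B and 0.008054 TB = 8.05400e+9 B.
6.61246e+10 − 8.05400e+9 ≈ 5.807e+10 B.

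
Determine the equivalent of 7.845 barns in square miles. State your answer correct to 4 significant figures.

3.029 × 10^-34 square miles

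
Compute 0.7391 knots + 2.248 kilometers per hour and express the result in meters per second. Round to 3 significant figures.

1.00 m/s

0.7391 kn = 0.380226 m/s and 2.248 km/h = 0.624444 m/s.
0.380226 + 0.624444 ≈ 1.00 m/s.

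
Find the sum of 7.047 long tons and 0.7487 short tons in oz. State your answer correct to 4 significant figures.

276500 ounces

7.047 long ton = 252564 oz and 0.7487 short ton = 23958.4 oz.
252564 + 23958.4 ≈ 276500 oz.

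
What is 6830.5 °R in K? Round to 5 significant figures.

3794.7 K

°R = K × 9/5.
Applying the formula gives 3794.7 K.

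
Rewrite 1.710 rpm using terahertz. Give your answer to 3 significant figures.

1 revolution per minute = 1.66667e-14 terahertz.
Thus 1.710 × 1.66667e-14 ≈ 2.85e-14 THz.

2.85e-14 terahertz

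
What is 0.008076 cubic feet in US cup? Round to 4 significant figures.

1 cubic foot = 119.688 US cup.
0.008076 × 119.688 ≈ 0.9666 US cup.

0.9666 US cup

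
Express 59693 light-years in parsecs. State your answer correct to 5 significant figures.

1 ly = 0.306601 pc.
59693 × 0.306601 ≈ 18302 pc.

18302 pc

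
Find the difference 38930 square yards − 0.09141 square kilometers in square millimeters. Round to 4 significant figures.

38930 yd² = 3.25504 × 10^10 mm² and 0.09141 km² = 9.14100 × 10^10 mm².
3.25504 × 10^10 − 9.14100 × 10^10 ≈ -5.886 × 10^10 mm².

-5.886 × 10^10 mm²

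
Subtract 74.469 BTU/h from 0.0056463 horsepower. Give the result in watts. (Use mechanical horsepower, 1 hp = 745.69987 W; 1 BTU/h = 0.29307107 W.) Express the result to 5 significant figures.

0.0056463 hp = 4.21045 W and 74.469 BTU/h = 21.8247 W.
4.21045 − 21.8247 ≈ -17.614 W.

-17.614 W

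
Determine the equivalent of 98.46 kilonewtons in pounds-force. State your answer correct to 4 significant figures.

1 kilonewton = 224.809 lbf.
Thus 98.46 × 224.809 ≈ 22130 lbf.

22130 pounds-force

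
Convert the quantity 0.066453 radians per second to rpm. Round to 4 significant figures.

1 radian per second = 9.54930 rpm.
So 0.066453 × 9.54930 ≈ 0.6346 rpm.

0.6346 revolutions per minute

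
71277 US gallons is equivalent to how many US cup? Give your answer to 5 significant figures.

1 US gal = 16.0000 US cup.
Then 71277 × 16.0000 ≈ 1.1404 × 10^6 US cup.

1.1404 × 10^6 US cup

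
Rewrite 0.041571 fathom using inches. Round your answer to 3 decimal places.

2.993 inches

1 fathom = 72.0000 in.
Thus 0.041571 × 72.0000 ≈ 2.993 in.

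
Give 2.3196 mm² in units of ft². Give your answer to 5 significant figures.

2.4968e-5 ft²

1 square millimeter = 1.07639e-5 ft².
Then 2.3196 × 1.07639e-5 ≈ 2.4968e-5 ft².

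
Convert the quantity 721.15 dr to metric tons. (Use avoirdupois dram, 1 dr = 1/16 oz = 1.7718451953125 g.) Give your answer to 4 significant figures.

0.001278 metric tons

1 dram = 1.77185 × 10^-6 metric tons.
So 721.15 × 1.77185 × 10^-6 ≈ 0.001278 t.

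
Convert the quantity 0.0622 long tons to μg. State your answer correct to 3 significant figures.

1 long ton = 1.01605 × 10^12 micrograms.
Then 0.0622 × 1.01605 × 10^12 ≈ 6.32 × 10^10 μg.

6.32 × 10^10 μg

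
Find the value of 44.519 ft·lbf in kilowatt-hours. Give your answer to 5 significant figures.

1 ft·lbf = 3.76616 × 10^-7 kilowatt-hours.
Then 44.519 × 3.76616 × 10^-7 ≈ 1.6767 × 10^-5 kWh.

1.6767 × 10^-5 kWh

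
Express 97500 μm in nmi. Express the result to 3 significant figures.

5.26 × 10^-5 nmi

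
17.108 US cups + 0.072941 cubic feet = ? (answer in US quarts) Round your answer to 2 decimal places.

17.108 US cup = 4.27700 US qt and 0.072941 ft³ = 2.18255 US qt.
4.27700 + 2.18255 ≈ 6.46 US qt.

6.46 US quarts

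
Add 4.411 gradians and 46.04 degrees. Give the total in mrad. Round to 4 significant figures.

4.411 grad = 69.2878 mrad and 46.04 ° = 803.550 mrad.
69.2878 + 803.550 ≈ 872.8 mrad.

872.8 milliradians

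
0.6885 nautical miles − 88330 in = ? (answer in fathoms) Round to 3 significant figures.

-530 fathoms

0.6885 nmi = 697.234 fathom and 88330 in = 1226.81 fathom.
697.234 − 1226.81 ≈ -530 fathom.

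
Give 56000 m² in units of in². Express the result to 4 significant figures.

8.680e+7 in²

1 m² = 1550.00 square inches.
Then 56000 × 1550.00 ≈ 8.680e+7 in².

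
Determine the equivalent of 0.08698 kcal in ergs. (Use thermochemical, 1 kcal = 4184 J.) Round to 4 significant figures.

1 kilocalorie = 4.18400e+10 erg.
Then 0.08698 × 4.18400e+10 ≈ 3.639e+9 erg.

3.639e+9 erg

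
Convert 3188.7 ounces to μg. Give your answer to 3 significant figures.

1 oz = 2.83495e+7 micrograms.
So 3188.7 × 2.83495e+7 ≈ 9.04e+10 μg.

9.04e+10 μg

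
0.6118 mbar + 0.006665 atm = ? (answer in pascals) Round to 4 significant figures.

736.5 pascals

0.6118 mbar = 61.1800 Pa and 0.006665 atm = 675.331 Pa.
61.1800 + 675.331 ≈ 736.5 Pa.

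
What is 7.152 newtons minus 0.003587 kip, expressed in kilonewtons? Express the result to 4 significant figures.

-0.008804 kN

7.152 N = 0.00715200 kN and 0.003587 kip = 0.0159558 kN.
0.00715200 − 0.0159558 ≈ -0.008804 kN.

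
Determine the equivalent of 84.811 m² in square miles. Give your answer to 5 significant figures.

3.2746e-5 mi²

1 square meter = 3.86102e-7 mi².
So 84.811 × 3.86102e-7 ≈ 3.2746e-5 mi².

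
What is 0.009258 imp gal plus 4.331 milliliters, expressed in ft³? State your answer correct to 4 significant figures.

0.001639 ft³

0.009258 imp gal = 0.00148631 ft³ and 4.331 mL = 0.000152948 ft³.
0.00148631 + 0.000152948 ≈ 0.001639 ft³.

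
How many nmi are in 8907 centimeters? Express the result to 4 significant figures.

1 centimeter = 5.39957e-6 nautical miles.
8907 × 5.39957e-6 ≈ 0.04809 nmi.

0.04809 nmi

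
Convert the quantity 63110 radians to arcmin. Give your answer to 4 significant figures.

2.170 × 10^8 arcmin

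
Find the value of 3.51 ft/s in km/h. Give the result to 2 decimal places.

1 foot per second = 1.09728 kilometers per hour.
So 3.51 × 1.09728 ≈ 3.85 km/h.

3.85 kilometers per hour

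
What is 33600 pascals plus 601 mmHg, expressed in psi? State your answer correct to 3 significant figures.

16.5 psi

33600 Pa = 4.87327 psi and 601 mmHg = 11.6214 psi.
4.87327 + 11.6214 ≈ 16.5 psi.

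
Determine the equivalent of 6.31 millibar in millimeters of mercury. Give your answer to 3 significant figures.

1 mbar = 0.750062 mmHg.
Thus 6.31 × 0.750062 ≈ 4.73 mmHg.

4.73 millimeters of mercury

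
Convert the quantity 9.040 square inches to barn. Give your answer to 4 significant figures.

1 in² = 6.45160e+24 barn.
So 9.040 × 6.45160e+24 ≈ 5.832e+25 barn.

5.832e+25 barns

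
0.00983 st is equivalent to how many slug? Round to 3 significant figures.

1 st = 0.435133 slugs.
Then 0.00983 × 0.435133 ≈ 0.00428 slug.

0.00428 slug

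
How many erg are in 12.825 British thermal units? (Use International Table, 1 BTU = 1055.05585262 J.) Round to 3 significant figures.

1 BTU = 1.05506 × 10^10 ergs.
12.825 × 1.05506 × 10^10 ≈ 1.35 × 10^11 erg.

1.35 × 10^11 erg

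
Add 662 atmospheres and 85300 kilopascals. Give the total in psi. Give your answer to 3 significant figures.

22100 psi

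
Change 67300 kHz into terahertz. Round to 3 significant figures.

1 kHz = 1.00000e-9 THz.
67300 × 1.00000e-9 ≈ 6.73e-5 THz.

6.73e-5 THz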